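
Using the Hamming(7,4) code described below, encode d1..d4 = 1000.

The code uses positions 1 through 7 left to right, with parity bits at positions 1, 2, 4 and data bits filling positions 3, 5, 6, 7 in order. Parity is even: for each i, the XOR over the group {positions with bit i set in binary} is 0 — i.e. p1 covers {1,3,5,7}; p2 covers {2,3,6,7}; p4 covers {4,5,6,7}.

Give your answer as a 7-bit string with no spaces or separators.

Place data at non-parity positions: p1 p2 1 p4 0 0 0
p1 (pos 1,3,5,7): XOR of data positions = 1⊕0⊕0 = 1
p2 (pos 2,3,6,7): XOR of data positions = 1⊕0⊕0 = 1
p4 (pos 4,5,6,7): XOR of data positions = 0⊕0⊕0 = 0
Codeword: 1110000

1110000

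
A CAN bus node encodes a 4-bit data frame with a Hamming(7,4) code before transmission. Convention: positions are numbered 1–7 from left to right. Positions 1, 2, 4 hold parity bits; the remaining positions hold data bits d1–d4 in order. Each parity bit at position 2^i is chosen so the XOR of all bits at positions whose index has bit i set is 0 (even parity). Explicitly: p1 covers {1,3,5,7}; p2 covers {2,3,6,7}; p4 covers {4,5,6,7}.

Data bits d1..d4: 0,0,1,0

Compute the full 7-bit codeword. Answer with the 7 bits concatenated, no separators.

Place data at non-parity positions: p1 p2 0 p4 0 1 0
p1 (pos 1,3,5,7): XOR of data positions = 0⊕0⊕0 = 0
p2 (pos 2,3,6,7): XOR of data positions = 0⊕1⊕0 = 1
p4 (pos 4,5,6,7): XOR of data positions = 0⊕1⊕0 = 1
Codeword: 0101010

0101010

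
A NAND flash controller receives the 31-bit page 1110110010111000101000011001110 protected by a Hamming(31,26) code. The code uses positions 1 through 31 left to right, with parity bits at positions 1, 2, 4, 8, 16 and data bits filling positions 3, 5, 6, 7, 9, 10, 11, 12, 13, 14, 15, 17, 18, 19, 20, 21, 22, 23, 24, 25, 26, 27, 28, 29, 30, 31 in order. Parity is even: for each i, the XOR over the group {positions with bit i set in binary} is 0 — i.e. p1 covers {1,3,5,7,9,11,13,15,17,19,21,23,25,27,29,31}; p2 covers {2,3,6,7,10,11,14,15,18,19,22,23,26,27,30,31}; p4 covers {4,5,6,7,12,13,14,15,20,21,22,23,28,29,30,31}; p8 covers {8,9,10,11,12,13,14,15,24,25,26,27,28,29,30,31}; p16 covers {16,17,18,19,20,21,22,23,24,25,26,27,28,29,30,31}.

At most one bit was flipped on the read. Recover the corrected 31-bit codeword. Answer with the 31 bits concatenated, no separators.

1110110010111000101000011000110

s1 (pos 1,3,5,7,9,11,13,15,17,19,21,23,25,27,29,31): 1⊕1⊕1⊕0⊕1⊕1⊕1⊕0⊕1⊕1⊕0⊕0⊕1⊕0⊕1⊕0 = 0
s2 (pos 2,3,6,7,10,11,14,15,18,19,22,23,26,27,30,31): 1⊕1⊕1⊕0⊕0⊕1⊕0⊕0⊕0⊕1⊕0⊕0⊕0⊕0⊕1⊕0 = 0
s4 (pos 4,5,6,7,12,13,14,15,20,21,22,23,28,29,30,31): 0⊕1⊕1⊕0⊕1⊕1⊕0⊕0⊕0⊕0⊕0⊕0⊕1⊕1⊕1⊕0 = 1
s8 (pos 8,9,10,11,12,13,14,15,24,25,26,27,28,29,30,31): 0⊕1⊕0⊕1⊕1⊕1⊕0⊕0⊕1⊕1⊕0⊕0⊕1⊕1⊕1⊕0 = 1
s16 (pos 16,17,18,19,20,21,22,23,24,25,26,27,28,29,30,31): 0⊕1⊕0⊕1⊕0⊕0⊕0⊕0⊕1⊕1⊕0⊕0⊕1⊕1⊕1⊕0 = 1
Syndrome s16…s1 = 11100 → error at position 28.
Flip position 28: 1110110010111000101000011001110 → 1110110010111000101000011000110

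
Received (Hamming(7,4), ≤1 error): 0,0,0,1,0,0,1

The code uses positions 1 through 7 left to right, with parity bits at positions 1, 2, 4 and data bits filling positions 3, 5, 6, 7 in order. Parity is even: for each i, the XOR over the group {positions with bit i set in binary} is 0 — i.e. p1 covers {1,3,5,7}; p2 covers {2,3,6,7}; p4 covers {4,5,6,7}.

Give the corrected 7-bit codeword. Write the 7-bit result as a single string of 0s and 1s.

0011001

s1 (pos 1,3,5,7): 0⊕0⊕0⊕1 = 1
s2 (pos 2,3,6,7): 0⊕0⊕0⊕1 = 1
s4 (pos 4,5,6,7): 1⊕0⊕0⊕1 = 0
Syndrome s4…s1 = 011 → error at position 3.
Flip position 3: 0001001 → 0011001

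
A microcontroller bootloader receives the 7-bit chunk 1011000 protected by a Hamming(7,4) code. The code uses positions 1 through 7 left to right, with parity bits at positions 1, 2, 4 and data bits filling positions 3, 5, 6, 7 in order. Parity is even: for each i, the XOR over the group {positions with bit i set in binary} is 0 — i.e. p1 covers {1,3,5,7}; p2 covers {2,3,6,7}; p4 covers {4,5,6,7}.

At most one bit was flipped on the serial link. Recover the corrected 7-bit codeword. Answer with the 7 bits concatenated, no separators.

1011010

s1 (pos 1,3,5,7): 1⊕1⊕0⊕0 = 0
s2 (pos 2,3,6,7): 0⊕1⊕0⊕0 = 1
s4 (pos 4,5,6,7): 1⊕0⊕0⊕0 = 1
Syndrome s4…s1 = 110 → error at position 6.
Flip position 6: 1011000 → 1011010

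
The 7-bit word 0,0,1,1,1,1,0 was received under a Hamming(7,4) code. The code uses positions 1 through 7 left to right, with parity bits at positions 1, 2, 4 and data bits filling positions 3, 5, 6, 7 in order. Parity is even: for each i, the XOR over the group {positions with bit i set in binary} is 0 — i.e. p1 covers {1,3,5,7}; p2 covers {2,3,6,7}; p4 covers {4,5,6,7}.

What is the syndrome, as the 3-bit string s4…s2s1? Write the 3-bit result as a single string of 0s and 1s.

s1 (pos 1,3,5,7): 0⊕1⊕1⊕0 = 0
s2 (pos 2,3,6,7): 0⊕1⊕1⊕0 = 0
s4 (pos 4,5,6,7): 1⊕1⊕1⊕0 = 1
Syndrome s4…s1 = 100 → error at position 4.

100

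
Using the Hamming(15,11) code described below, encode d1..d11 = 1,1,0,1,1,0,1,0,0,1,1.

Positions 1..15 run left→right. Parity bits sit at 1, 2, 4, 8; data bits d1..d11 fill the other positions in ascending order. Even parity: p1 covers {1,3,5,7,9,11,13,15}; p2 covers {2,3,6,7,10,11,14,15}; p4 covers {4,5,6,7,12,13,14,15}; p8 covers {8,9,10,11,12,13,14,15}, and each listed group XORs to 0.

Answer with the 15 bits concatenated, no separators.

011010101010011

Place data at non-parity positions: p1 p2 1 p4 1 0 1 p8 1 0 1 0 0 1 1
p1 (pos 1,3,5,7,9,11,13,15): XOR of data positions = 1⊕1⊕1⊕1⊕1⊕0⊕1 = 0
p2 (pos 2,3,6,7,10,11,14,15): XOR of data positions = 1⊕0⊕1⊕0⊕1⊕1⊕1 = 1
p4 (pos 4,5,6,7,12,13,14,15): XOR of data positions = 1⊕0⊕1⊕0⊕0⊕1⊕1 = 0
p8 (pos 8,9,10,11,12,13,14,15): XOR of data positions = 1⊕0⊕1⊕0⊕0⊕1⊕1 = 0
Codeword: 011010101010011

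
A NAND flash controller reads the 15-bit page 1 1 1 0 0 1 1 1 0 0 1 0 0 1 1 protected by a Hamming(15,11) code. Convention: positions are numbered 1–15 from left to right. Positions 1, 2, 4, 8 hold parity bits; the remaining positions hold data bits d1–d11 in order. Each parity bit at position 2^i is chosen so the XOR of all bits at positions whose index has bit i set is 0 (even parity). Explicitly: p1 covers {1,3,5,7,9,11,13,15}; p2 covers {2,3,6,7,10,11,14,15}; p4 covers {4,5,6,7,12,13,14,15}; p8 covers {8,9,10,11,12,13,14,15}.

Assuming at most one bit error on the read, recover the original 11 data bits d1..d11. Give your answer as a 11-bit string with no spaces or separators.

s1 (pos 1,3,5,7,9,11,13,15): 1⊕1⊕0⊕1⊕0⊕1⊕0⊕1 = 1
s2 (pos 2,3,6,7,10,11,14,15): 1⊕1⊕1⊕1⊕0⊕1⊕1⊕1 = 1
s4 (pos 4,5,6,7,12,13,14,15): 0⊕0⊕1⊕1⊕0⊕0⊕1⊕1 = 0
s8 (pos 8,9,10,11,12,13,14,15): 1⊕0⊕0⊕1⊕0⊕0⊕1⊕1 = 0
Syndrome s8…s1 = 0011 → error at position 3.
Flip position 3: 111001110010011 → 110001110010011
Read data bits from positions 3,5,6,7,9,10,11,12,13,14,15: 00110010011

00110010011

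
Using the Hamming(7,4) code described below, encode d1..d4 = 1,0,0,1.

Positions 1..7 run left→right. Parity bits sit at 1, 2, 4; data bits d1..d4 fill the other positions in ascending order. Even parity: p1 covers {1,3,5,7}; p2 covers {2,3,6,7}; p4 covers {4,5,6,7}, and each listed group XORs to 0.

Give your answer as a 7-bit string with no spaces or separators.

0011001

Place data at non-parity positions: p1 p2 1 p4 0 0 1
p1 (pos 1,3,5,7): XOR of data positions = 1⊕0⊕1 = 0
p2 (pos 2,3,6,7): XOR of data positions = 1⊕0⊕1 = 0
p4 (pos 4,5,6,7): XOR of data positions = 0⊕0⊕1 = 1
Codeword: 0011001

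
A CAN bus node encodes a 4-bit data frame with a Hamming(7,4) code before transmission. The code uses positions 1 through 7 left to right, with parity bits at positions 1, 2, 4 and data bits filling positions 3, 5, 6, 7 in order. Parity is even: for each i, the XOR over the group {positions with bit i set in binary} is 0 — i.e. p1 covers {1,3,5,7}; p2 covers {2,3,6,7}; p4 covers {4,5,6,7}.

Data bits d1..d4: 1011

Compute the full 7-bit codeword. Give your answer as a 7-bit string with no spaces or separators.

0110011

Place data at non-parity positions: p1 p2 1 p4 0 1 1
p1 (pos 1,3,5,7): XOR of data positions = 1⊕0⊕1 = 0
p2 (pos 2,3,6,7): XOR of data positions = 1⊕1⊕1 = 1
p4 (pos 4,5,6,7): XOR of data positions = 0⊕1⊕1 = 0
Codeword: 0110011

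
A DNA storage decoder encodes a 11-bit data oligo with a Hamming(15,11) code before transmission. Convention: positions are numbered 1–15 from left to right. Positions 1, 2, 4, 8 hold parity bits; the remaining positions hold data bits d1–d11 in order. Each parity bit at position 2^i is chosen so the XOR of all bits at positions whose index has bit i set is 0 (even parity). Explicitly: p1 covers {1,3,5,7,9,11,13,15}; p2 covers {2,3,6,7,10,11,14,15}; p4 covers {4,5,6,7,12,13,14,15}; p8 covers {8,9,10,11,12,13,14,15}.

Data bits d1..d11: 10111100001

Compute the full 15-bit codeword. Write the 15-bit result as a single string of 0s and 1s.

011101111100001

Place data at non-parity positions: p1 p2 1 p4 0 1 1 p8 1 1 0 0 0 0 1
p1 (pos 1,3,5,7,9,11,13,15): XOR of data positions = 1⊕0⊕1⊕1⊕0⊕0⊕1 = 0
p2 (pos 2,3,6,7,10,11,14,15): XOR of data positions = 1⊕1⊕1⊕1⊕0⊕0⊕1 = 1
p4 (pos 4,5,6,7,12,13,14,15): XOR of data positions = 0⊕1⊕1⊕0⊕0⊕0⊕1 = 1
p8 (pos 8,9,10,11,12,13,14,15): XOR of data positions = 1⊕1⊕0⊕0⊕0⊕0⊕1 = 1
Codeword: 011101111100001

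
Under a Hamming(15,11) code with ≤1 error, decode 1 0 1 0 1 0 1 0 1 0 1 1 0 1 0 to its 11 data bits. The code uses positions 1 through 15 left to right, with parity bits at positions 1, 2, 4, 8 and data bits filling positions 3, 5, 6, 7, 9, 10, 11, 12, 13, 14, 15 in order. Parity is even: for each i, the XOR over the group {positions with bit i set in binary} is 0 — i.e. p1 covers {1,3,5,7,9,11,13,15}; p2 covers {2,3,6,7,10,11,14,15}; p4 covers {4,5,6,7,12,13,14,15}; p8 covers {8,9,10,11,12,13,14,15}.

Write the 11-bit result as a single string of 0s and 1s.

11011011010

s1 (pos 1,3,5,7,9,11,13,15): 1⊕1⊕1⊕1⊕1⊕1⊕0⊕0 = 0
s2 (pos 2,3,6,7,10,11,14,15): 0⊕1⊕0⊕1⊕0⊕1⊕1⊕0 = 0
s4 (pos 4,5,6,7,12,13,14,15): 0⊕1⊕0⊕1⊕1⊕0⊕1⊕0 = 0
s8 (pos 8,9,10,11,12,13,14,15): 0⊕1⊕0⊕1⊕1⊕0⊕1⊕0 = 0
Syndrome s8…s1 = 0000 → no error.
Read data bits from positions 3,5,6,7,9,10,11,12,13,14,15: 11011011010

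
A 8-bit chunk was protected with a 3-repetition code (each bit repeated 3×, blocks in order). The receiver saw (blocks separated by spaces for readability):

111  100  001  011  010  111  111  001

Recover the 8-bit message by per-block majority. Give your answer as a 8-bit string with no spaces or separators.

10010110

Block 1 (111): 3 ones → 1
Block 2 (100): 1 one → 0
Block 3 (001): 1 one → 0
Block 4 (011): 2 ones → 1
Block 5 (010): 1 one → 0
Block 6 (111): 3 ones → 1
Block 7 (111): 3 ones → 1
Block 8 (001): 1 one → 0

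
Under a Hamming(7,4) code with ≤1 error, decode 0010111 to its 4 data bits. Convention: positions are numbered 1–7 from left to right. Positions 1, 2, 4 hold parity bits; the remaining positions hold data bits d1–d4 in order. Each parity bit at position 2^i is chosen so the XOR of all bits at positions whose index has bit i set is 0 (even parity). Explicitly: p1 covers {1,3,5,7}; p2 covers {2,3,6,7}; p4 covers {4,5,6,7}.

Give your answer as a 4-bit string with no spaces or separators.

1110

s1 (pos 1,3,5,7): 0⊕1⊕1⊕1 = 1
s2 (pos 2,3,6,7): 0⊕1⊕1⊕1 = 1
s4 (pos 4,5,6,7): 0⊕1⊕1⊕1 = 1
Syndrome s4…s1 = 111 → error at position 7.
Flip position 7: 0010111 → 0010110
Read data bits from positions 3,5,6,7: 1110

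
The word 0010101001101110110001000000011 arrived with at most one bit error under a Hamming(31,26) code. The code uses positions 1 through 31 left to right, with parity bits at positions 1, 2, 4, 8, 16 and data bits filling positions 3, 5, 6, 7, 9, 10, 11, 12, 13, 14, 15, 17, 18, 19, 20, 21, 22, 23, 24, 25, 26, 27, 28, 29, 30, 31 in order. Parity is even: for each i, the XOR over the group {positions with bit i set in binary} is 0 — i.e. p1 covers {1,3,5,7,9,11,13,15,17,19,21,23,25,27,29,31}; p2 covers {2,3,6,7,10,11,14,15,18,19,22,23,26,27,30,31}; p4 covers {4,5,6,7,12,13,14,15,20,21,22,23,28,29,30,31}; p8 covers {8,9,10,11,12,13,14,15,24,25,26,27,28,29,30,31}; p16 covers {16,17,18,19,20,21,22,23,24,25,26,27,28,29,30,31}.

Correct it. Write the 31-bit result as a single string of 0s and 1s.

s1 (pos 1,3,5,7,9,11,13,15,17,19,21,23,25,27,29,31): 0⊕1⊕1⊕1⊕0⊕1⊕1⊕1⊕1⊕0⊕0⊕0⊕0⊕0⊕0⊕1 = 0
s2 (pos 2,3,6,7,10,11,14,15,18,19,22,23,26,27,30,31): 0⊕1⊕0⊕1⊕1⊕1⊕1⊕1⊕1⊕0⊕1⊕0⊕0⊕0⊕1⊕1 = 0
s4 (pos 4,5,6,7,12,13,14,15,20,21,22,23,28,29,30,31): 0⊕1⊕0⊕1⊕0⊕1⊕1⊕1⊕0⊕0⊕1⊕0⊕0⊕0⊕1⊕1 = 0
s8 (pos 8,9,10,11,12,13,14,15,24,25,26,27,28,29,30,31): 0⊕0⊕1⊕1⊕0⊕1⊕1⊕1⊕0⊕0⊕0⊕0⊕0⊕0⊕1⊕1 = 1
s16 (pos 16,17,18,19,20,21,22,23,24,25,26,27,28,29,30,31): 0⊕1⊕1⊕0⊕0⊕0⊕1⊕0⊕0⊕0⊕0⊕0⊕0⊕0⊕1⊕1 = 1
Syndrome s16…s1 = 11000 → error at position 24.
Flip position 24: 0010101001101110110001000000011 → 0010101001101110110001010000011

0010101001101110110001010000011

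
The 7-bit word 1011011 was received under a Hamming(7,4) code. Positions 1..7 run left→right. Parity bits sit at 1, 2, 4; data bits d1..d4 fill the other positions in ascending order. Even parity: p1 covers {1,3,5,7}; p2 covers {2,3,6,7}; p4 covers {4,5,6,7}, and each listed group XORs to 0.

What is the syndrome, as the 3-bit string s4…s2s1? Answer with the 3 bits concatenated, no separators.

s1 (pos 1,3,5,7): 1⊕1⊕0⊕1 = 1
s2 (pos 2,3,6,7): 0⊕1⊕1⊕1 = 1
s4 (pos 4,5,6,7): 1⊕0⊕1⊕1 = 1
Syndrome s4…s1 = 111 → error at position 7.

111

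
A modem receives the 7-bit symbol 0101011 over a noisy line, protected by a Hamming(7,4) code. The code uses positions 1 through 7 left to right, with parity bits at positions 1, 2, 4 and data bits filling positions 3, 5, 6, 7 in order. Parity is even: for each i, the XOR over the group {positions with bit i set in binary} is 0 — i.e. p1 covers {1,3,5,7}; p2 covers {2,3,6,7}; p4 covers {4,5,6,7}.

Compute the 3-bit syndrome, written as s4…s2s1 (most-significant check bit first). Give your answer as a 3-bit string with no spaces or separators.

111

s1 (pos 1,3,5,7): 0⊕0⊕0⊕1 = 1
s2 (pos 2,3,6,7): 1⊕0⊕1⊕1 = 1
s4 (pos 4,5,6,7): 1⊕0⊕1⊕1 = 1
Syndrome s4…s1 = 111 → error at position 7.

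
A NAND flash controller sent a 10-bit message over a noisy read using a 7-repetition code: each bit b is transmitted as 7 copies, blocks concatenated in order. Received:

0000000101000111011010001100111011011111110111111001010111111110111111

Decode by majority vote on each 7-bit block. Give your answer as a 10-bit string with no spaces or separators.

Block 1 (0000000): 0 ones → 0
Block 2 (1010001): 3 ones → 0
Block 3 (1101101): 5 ones → 1
Block 4 (0001100): 2 ones → 0
Block 5 (1110110): 5 ones → 1
Block 6 (1111111): 7 ones → 1
Block 7 (0111111): 6 ones → 1
Block 8 (0010101): 3 ones → 0
Block 9 (1111111): 7 ones → 1
Block 10 (0111111): 6 ones → 1

0010111011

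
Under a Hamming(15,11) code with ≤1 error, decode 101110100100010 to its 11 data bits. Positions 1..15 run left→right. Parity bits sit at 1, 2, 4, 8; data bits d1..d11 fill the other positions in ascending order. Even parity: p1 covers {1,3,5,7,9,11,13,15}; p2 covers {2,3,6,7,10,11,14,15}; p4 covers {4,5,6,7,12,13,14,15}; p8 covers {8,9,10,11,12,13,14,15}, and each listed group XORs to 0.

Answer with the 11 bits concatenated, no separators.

s1 (pos 1,3,5,7,9,11,13,15): 1⊕1⊕1⊕1⊕0⊕0⊕0⊕0 = 0
s2 (pos 2,3,6,7,10,11,14,15): 0⊕1⊕0⊕1⊕1⊕0⊕1⊕0 = 0
s4 (pos 4,5,6,7,12,13,14,15): 1⊕1⊕0⊕1⊕0⊕0⊕1⊕0 = 0
s8 (pos 8,9,10,11,12,13,14,15): 0⊕0⊕1⊕0⊕0⊕0⊕1⊕0 = 0
Syndrome s8…s1 = 0000 → no error.
Read data bits from positions 3,5,6,7,9,10,11,12,13,14,15: 11010100010

11010100010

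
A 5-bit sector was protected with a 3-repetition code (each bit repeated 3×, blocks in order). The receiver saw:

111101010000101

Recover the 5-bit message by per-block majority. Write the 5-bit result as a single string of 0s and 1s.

11001

Block 1 (111): 3 ones → 1
Block 2 (101): 2 ones → 1
Block 3 (010): 1 one → 0
Block 4 (000): 0 ones → 0
Block 5 (101): 2 ones → 1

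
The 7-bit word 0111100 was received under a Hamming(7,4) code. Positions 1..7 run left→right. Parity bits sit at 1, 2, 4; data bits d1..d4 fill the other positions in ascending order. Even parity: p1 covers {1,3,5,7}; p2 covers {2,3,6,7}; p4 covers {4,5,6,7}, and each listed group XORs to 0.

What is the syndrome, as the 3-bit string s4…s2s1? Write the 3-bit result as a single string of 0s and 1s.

s1 (pos 1,3,5,7): 0⊕1⊕1⊕0 = 0
s2 (pos 2,3,6,7): 1⊕1⊕0⊕0 = 0
s4 (pos 4,5,6,7): 1⊕1⊕0⊕0 = 0
Syndrome s4…s1 = 000 → no error.

000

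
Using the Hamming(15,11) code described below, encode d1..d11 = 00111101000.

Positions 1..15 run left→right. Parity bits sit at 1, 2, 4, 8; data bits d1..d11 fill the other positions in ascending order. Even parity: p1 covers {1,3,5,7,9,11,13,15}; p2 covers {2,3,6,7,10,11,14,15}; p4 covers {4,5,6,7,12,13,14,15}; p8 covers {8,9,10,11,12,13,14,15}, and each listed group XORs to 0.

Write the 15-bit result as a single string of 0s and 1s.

010101111101000

Place data at non-parity positions: p1 p2 0 p4 0 1 1 p8 1 1 0 1 0 0 0
p1 (pos 1,3,5,7,9,11,13,15): XOR of data positions = 0⊕0⊕1⊕1⊕0⊕0⊕0 = 0
p2 (pos 2,3,6,7,10,11,14,15): XOR of data positions = 0⊕1⊕1⊕1⊕0⊕0⊕0 = 1
p4 (pos 4,5,6,7,12,13,14,15): XOR of data positions = 0⊕1⊕1⊕1⊕0⊕0⊕0 = 1
p8 (pos 8,9,10,11,12,13,14,15): XOR of data positions = 1⊕1⊕0⊕1⊕0⊕0⊕0 = 1
Codeword: 010101111101000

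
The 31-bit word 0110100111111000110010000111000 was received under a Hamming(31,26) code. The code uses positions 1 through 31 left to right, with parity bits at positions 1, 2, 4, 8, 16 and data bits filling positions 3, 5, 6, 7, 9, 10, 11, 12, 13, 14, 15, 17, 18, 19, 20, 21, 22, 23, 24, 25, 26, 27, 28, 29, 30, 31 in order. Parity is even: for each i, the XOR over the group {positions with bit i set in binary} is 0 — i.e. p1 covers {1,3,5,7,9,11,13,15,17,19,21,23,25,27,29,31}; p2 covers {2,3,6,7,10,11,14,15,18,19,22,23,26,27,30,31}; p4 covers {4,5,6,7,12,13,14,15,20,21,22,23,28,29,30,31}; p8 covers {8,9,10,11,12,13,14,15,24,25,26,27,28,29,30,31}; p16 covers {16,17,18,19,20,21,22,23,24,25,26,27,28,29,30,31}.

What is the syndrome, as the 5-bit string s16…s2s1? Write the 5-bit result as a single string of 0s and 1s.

01110

s1 (pos 1,3,5,7,9,11,13,15,17,19,21,23,25,27,29,31): 0⊕1⊕1⊕0⊕1⊕1⊕1⊕0⊕1⊕0⊕1⊕0⊕0⊕1⊕0⊕0 = 0
s2 (pos 2,3,6,7,10,11,14,15,18,19,22,23,26,27,30,31): 1⊕1⊕0⊕0⊕1⊕1⊕0⊕0⊕1⊕0⊕0⊕0⊕1⊕1⊕0⊕0 = 1
s4 (pos 4,5,6,7,12,13,14,15,20,21,22,23,28,29,30,31): 0⊕1⊕0⊕0⊕1⊕1⊕0⊕0⊕0⊕1⊕0⊕0⊕1⊕0⊕0⊕0 = 1
s8 (pos 8,9,10,11,12,13,14,15,24,25,26,27,28,29,30,31): 1⊕1⊕1⊕1⊕1⊕1⊕0⊕0⊕0⊕0⊕1⊕1⊕1⊕0⊕0⊕0 = 1
s16 (pos 16,17,18,19,20,21,22,23,24,25,26,27,28,29,30,31): 0⊕1⊕1⊕0⊕0⊕1⊕0⊕0⊕0⊕0⊕1⊕1⊕1⊕0⊕0⊕0 = 0
Syndrome s16…s1 = 01110 → error at position 14.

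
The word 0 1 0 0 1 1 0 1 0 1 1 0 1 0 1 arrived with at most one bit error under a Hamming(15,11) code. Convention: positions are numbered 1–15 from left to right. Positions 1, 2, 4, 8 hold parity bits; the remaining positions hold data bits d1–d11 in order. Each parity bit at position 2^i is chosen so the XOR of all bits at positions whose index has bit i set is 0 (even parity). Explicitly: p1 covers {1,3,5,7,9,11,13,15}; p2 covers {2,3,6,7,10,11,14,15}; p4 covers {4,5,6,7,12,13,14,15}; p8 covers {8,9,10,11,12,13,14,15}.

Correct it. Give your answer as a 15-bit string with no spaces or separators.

010011010010101

s1 (pos 1,3,5,7,9,11,13,15): 0⊕0⊕1⊕0⊕0⊕1⊕1⊕1 = 0
s2 (pos 2,3,6,7,10,11,14,15): 1⊕0⊕1⊕0⊕1⊕1⊕0⊕1 = 1
s4 (pos 4,5,6,7,12,13,14,15): 0⊕1⊕1⊕0⊕0⊕1⊕0⊕1 = 0
s8 (pos 8,9,10,11,12,13,14,15): 1⊕0⊕1⊕1⊕0⊕1⊕0⊕1 = 1
Syndrome s8…s1 = 1010 → error at position 10.
Flip position 10: 010011010110101 → 010011010010101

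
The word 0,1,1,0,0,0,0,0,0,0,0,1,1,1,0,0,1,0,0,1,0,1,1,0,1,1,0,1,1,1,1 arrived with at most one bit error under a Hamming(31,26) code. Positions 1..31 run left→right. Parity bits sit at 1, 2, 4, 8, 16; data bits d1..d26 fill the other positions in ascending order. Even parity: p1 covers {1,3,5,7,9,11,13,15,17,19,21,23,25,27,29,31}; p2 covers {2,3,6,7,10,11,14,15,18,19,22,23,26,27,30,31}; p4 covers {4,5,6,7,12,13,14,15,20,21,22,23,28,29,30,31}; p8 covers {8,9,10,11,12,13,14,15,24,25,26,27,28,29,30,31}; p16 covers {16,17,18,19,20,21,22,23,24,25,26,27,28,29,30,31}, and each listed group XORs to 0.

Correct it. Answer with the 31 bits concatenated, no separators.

s1 (pos 1,3,5,7,9,11,13,15,17,19,21,23,25,27,29,31): 0⊕1⊕0⊕0⊕0⊕0⊕1⊕0⊕1⊕0⊕0⊕1⊕1⊕0⊕1⊕1 = 1
s2 (pos 2,3,6,7,10,11,14,15,18,19,22,23,26,27,30,31): 1⊕1⊕0⊕0⊕0⊕0⊕1⊕0⊕0⊕0⊕1⊕1⊕1⊕0⊕1⊕1 = 0
s4 (pos 4,5,6,7,12,13,14,15,20,21,22,23,28,29,30,31): 0⊕0⊕0⊕0⊕1⊕1⊕1⊕0⊕1⊕0⊕1⊕1⊕1⊕1⊕1⊕1 = 0
s8 (pos 8,9,10,11,12,13,14,15,24,25,26,27,28,29,30,31): 0⊕0⊕0⊕0⊕1⊕1⊕1⊕0⊕0⊕1⊕1⊕0⊕1⊕1⊕1⊕1 = 1
s16 (pos 16,17,18,19,20,21,22,23,24,25,26,27,28,29,30,31): 0⊕1⊕0⊕0⊕1⊕0⊕1⊕1⊕0⊕1⊕1⊕0⊕1⊕1⊕1⊕1 = 0
Syndrome s16…s1 = 01001 → error at position 9.
Flip position 9: 0110000000011100100101101101111 → 0110000010011100100101101101111

0110000010011100100101101101111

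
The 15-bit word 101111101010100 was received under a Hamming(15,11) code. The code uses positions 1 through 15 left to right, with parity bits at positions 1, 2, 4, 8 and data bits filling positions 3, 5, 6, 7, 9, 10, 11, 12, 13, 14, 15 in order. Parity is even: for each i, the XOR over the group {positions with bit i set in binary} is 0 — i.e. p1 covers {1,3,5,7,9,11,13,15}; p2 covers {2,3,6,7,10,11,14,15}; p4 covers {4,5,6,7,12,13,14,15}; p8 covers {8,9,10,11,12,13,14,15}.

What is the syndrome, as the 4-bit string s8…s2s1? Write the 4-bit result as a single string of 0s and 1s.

s1 (pos 1,3,5,7,9,11,13,15): 1⊕1⊕1⊕1⊕1⊕1⊕1⊕0 = 1
s2 (pos 2,3,6,7,10,11,14,15): 0⊕1⊕1⊕1⊕0⊕1⊕0⊕0 = 0
s4 (pos 4,5,6,7,12,13,14,15): 1⊕1⊕1⊕1⊕0⊕1⊕0⊕0 = 1
s8 (pos 8,9,10,11,12,13,14,15): 0⊕1⊕0⊕1⊕0⊕1⊕0⊕0 = 1
Syndrome s8…s1 = 1101 → error at position 13.

1101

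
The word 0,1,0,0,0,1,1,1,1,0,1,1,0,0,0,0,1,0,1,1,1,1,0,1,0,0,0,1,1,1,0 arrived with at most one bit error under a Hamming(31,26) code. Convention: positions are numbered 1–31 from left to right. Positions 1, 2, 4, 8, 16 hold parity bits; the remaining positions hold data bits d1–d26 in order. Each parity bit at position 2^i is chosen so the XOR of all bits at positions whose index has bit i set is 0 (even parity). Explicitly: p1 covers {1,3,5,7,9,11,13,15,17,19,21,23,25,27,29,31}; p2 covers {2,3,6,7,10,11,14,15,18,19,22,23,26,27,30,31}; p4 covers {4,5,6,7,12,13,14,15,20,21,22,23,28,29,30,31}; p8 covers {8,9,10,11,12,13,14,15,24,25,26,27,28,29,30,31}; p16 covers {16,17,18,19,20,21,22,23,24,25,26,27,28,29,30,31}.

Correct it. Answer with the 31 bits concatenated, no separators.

0100011110110000101111110001110

s1 (pos 1,3,5,7,9,11,13,15,17,19,21,23,25,27,29,31): 0⊕0⊕0⊕1⊕1⊕1⊕0⊕0⊕1⊕1⊕1⊕0⊕0⊕0⊕1⊕0 = 1
s2 (pos 2,3,6,7,10,11,14,15,18,19,22,23,26,27,30,31): 1⊕0⊕1⊕1⊕0⊕1⊕0⊕0⊕0⊕1⊕1⊕0⊕0⊕0⊕1⊕0 = 1
s4 (pos 4,5,6,7,12,13,14,15,20,21,22,23,28,29,30,31): 0⊕0⊕1⊕1⊕1⊕0⊕0⊕0⊕1⊕1⊕1⊕0⊕1⊕1⊕1⊕0 = 1
s8 (pos 8,9,10,11,12,13,14,15,24,25,26,27,28,29,30,31): 1⊕1⊕0⊕1⊕1⊕0⊕0⊕0⊕1⊕0⊕0⊕0⊕1⊕1⊕1⊕0 = 0
s16 (pos 16,17,18,19,20,21,22,23,24,25,26,27,28,29,30,31): 0⊕1⊕0⊕1⊕1⊕1⊕1⊕0⊕1⊕0⊕0⊕0⊕1⊕1⊕1⊕0 = 1
Syndrome s16…s1 = 10111 → error at position 23.
Flip position 23: 0100011110110000101111010001110 → 0100011110110000101111110001110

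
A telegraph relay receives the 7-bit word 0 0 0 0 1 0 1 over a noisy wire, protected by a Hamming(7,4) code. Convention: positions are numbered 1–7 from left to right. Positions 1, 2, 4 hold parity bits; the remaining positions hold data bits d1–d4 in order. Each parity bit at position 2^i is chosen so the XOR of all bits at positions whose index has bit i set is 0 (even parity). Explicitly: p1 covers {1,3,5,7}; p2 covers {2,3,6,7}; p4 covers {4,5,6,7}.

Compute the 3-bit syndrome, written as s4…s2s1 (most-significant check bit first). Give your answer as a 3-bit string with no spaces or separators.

010

s1 (pos 1,3,5,7): 0⊕0⊕1⊕1 = 0
s2 (pos 2,3,6,7): 0⊕0⊕0⊕1 = 1
s4 (pos 4,5,6,7): 0⊕1⊕0⊕1 = 0
Syndrome s4…s1 = 010 → error at position 2.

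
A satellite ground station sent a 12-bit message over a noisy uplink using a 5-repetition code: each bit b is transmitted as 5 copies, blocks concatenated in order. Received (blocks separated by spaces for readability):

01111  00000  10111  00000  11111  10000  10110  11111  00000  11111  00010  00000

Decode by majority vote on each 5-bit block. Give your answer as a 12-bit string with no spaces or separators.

101010110100

Block 1 (01111): 4 ones → 1
Block 2 (00000): 0 ones → 0
Block 3 (10111): 4 ones → 1
Block 4 (00000): 0 ones → 0
Block 5 (11111): 5 ones → 1
Block 6 (10000): 1 one → 0
Block 7 (10110): 3 ones → 1
Block 8 (11111): 5 ones → 1
Block 9 (00000): 0 ones → 0
Block 10 (11111): 5 ones → 1
Block 11 (00010): 1 one → 0
Block 12 (00000): 0 ones → 0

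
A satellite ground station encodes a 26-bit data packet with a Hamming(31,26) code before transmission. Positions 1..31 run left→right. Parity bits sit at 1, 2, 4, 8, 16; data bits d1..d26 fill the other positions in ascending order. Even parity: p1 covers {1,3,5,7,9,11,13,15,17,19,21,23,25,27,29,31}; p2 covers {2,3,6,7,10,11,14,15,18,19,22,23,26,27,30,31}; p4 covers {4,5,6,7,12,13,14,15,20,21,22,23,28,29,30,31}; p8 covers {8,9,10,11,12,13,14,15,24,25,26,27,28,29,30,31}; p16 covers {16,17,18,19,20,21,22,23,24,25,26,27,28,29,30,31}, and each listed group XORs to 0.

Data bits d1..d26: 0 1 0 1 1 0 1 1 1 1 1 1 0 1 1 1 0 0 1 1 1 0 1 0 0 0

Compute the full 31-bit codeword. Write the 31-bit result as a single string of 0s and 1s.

Place data at non-parity positions: p1 p2 0 p4 1 0 1 p8 1 0 1 1 1 1 1 p16 1 0 1 1 1 0 0 1 1 1 0 1 0 0 0
p1 (pos 1,3,5,7,9,11,13,15,17,19,21,23,25,27,29,31): XOR of data positions = 0⊕1⊕1⊕1⊕1⊕1⊕1⊕1⊕1⊕1⊕0⊕1⊕0⊕0⊕0 = 0
p2 (pos 2,3,6,7,10,11,14,15,18,19,22,23,26,27,30,31): XOR of data positions = 0⊕0⊕1⊕0⊕1⊕1⊕1⊕0⊕1⊕0⊕0⊕1⊕0⊕0⊕0 = 0
p4 (pos 4,5,6,7,12,13,14,15,20,21,22,23,28,29,30,31): XOR of data positions = 1⊕0⊕1⊕1⊕1⊕1⊕1⊕1⊕1⊕0⊕0⊕1⊕0⊕0⊕0 = 1
p8 (pos 8,9,10,11,12,13,14,15,24,25,26,27,28,29,30,31): XOR of data positions = 1⊕0⊕1⊕1⊕1⊕1⊕1⊕1⊕1⊕1⊕0⊕1⊕0⊕0⊕0 = 0
p16 (pos 16,17,18,19,20,21,22,23,24,25,26,27,28,29,30,31): XOR of data positions = 1⊕0⊕1⊕1⊕1⊕0⊕0⊕1⊕1⊕1⊕0⊕1⊕0⊕0⊕0 = 0
Codeword: 0001101010111110101110011101000

0001101010111110101110011101000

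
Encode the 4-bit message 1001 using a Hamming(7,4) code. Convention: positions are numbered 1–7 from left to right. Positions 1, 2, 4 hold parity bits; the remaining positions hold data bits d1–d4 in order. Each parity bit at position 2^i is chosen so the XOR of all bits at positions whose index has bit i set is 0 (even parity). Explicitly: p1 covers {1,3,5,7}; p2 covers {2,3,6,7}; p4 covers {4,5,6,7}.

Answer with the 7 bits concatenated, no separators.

Place data at non-parity positions: p1 p2 1 p4 0 0 1
p1 (pos 1,3,5,7): XOR of data positions = 1⊕0⊕1 = 0
p2 (pos 2,3,6,7): XOR of data positions = 1⊕0⊕1 = 0
p4 (pos 4,5,6,7): XOR of data positions = 0⊕0⊕1 = 1
Codeword: 0011001

0011001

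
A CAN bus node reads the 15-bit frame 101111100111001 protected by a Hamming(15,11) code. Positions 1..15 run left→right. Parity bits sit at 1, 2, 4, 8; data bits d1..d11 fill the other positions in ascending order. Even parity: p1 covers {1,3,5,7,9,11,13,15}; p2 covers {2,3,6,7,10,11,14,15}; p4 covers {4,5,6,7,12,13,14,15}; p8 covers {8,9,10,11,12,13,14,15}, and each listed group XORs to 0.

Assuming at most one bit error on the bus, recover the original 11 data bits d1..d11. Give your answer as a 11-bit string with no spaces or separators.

11110111001

s1 (pos 1,3,5,7,9,11,13,15): 1⊕1⊕1⊕1⊕0⊕1⊕0⊕1 = 0
s2 (pos 2,3,6,7,10,11,14,15): 0⊕1⊕1⊕1⊕1⊕1⊕0⊕1 = 0
s4 (pos 4,5,6,7,12,13,14,15): 1⊕1⊕1⊕1⊕1⊕0⊕0⊕1 = 0
s8 (pos 8,9,10,11,12,13,14,15): 0⊕0⊕1⊕1⊕1⊕0⊕0⊕1 = 0
Syndrome s8…s1 = 0000 → no error.
Read data bits from positions 3,5,6,7,9,10,11,12,13,14,15: 11110111001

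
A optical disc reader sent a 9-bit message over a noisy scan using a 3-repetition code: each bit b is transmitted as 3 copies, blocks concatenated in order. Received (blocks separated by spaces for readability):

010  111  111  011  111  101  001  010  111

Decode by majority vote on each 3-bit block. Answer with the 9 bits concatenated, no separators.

Block 1 (010): 1 one → 0
Block 2 (111): 3 ones → 1
Block 3 (111): 3 ones → 1
Block 4 (011): 2 ones → 1
Block 5 (111): 3 ones → 1
Block 6 (101): 2 ones → 1
Block 7 (001): 1 one → 0
Block 8 (010): 1 one → 0
Block 9 (111): 3 ones → 1

011111001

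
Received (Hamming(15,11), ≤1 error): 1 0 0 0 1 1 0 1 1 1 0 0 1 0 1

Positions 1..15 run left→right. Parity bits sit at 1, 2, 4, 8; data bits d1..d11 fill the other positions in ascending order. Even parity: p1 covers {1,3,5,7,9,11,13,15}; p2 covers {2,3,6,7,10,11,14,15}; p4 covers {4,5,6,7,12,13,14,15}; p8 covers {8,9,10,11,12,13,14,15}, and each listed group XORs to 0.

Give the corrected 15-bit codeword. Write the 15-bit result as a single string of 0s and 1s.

s1 (pos 1,3,5,7,9,11,13,15): 1⊕0⊕1⊕0⊕1⊕0⊕1⊕1 = 1
s2 (pos 2,3,6,7,10,11,14,15): 0⊕0⊕1⊕0⊕1⊕0⊕0⊕1 = 1
s4 (pos 4,5,6,7,12,13,14,15): 0⊕1⊕1⊕0⊕0⊕1⊕0⊕1 = 0
s8 (pos 8,9,10,11,12,13,14,15): 1⊕1⊕1⊕0⊕0⊕1⊕0⊕1 = 1
Syndrome s8…s1 = 1011 → error at position 11.
Flip position 11: 100011011100101 → 100011011110101

100011011110101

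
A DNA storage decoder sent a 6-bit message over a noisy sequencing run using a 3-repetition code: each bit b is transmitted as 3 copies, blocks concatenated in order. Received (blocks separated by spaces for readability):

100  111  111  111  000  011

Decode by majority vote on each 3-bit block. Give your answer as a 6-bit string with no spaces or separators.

011101

Block 1 (100): 1 one → 0
Block 2 (111): 3 ones → 1
Block 3 (111): 3 ones → 1
Block 4 (111): 3 ones → 1
Block 5 (000): 0 ones → 0
Block 6 (011): 2 ones → 1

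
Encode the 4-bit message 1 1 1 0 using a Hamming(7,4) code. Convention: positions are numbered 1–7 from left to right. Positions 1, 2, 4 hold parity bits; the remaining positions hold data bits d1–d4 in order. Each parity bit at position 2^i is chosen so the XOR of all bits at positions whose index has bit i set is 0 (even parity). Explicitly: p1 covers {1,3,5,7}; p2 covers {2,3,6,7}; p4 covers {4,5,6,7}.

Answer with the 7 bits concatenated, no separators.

Place data at non-parity positions: p1 p2 1 p4 1 1 0
p1 (pos 1,3,5,7): XOR of data positions = 1⊕1⊕0 = 0
p2 (pos 2,3,6,7): XOR of data positions = 1⊕1⊕0 = 0
p4 (pos 4,5,6,7): XOR of data positions = 1⊕1⊕0 = 0
Codeword: 0010110

0010110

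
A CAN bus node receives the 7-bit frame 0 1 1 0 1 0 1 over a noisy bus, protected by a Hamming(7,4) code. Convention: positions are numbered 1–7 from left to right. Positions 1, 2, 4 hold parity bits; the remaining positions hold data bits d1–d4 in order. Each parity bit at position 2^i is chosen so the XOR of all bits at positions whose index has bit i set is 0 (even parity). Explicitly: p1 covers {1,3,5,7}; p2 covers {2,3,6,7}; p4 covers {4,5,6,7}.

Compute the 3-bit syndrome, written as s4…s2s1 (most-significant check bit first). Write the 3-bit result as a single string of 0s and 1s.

011

s1 (pos 1,3,5,7): 0⊕1⊕1⊕1 = 1
s2 (pos 2,3,6,7): 1⊕1⊕0⊕1 = 1
s4 (pos 4,5,6,7): 0⊕1⊕0⊕1 = 0
Syndrome s4…s1 = 011 → error at position 3.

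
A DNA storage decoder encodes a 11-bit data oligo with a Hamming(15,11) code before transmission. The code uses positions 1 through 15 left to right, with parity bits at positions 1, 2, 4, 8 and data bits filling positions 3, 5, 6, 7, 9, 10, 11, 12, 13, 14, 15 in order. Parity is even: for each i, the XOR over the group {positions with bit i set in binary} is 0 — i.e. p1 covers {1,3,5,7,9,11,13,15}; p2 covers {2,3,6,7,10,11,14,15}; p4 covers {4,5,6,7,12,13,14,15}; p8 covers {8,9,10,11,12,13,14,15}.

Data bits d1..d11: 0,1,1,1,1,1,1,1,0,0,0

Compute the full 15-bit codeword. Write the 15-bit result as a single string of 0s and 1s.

000011101111000

Place data at non-parity positions: p1 p2 0 p4 1 1 1 p8 1 1 1 1 0 0 0
p1 (pos 1,3,5,7,9,11,13,15): XOR of data positions = 0⊕1⊕1⊕1⊕1⊕0⊕0 = 0
p2 (pos 2,3,6,7,10,11,14,15): XOR of data positions = 0⊕1⊕1⊕1⊕1⊕0⊕0 = 0
p4 (pos 4,5,6,7,12,13,14,15): XOR of data positions = 1⊕1⊕1⊕1⊕0⊕0⊕0 = 0
p8 (pos 8,9,10,11,12,13,14,15): XOR of data positions = 1⊕1⊕1⊕1⊕0⊕0⊕0 = 0
Codeword: 000011101111000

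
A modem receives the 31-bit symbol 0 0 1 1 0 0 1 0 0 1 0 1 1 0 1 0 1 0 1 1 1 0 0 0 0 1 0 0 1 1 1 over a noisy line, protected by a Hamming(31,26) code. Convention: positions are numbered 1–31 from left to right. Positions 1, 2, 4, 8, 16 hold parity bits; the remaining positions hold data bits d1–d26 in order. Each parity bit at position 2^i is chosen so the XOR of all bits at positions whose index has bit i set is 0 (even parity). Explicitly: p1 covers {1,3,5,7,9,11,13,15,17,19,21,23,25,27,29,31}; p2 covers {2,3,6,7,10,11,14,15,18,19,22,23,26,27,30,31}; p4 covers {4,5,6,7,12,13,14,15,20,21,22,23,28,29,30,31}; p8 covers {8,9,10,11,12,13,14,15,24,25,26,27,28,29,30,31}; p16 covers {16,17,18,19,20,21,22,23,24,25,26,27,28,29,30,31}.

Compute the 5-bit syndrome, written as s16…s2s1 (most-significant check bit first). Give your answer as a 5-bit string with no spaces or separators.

s1 (pos 1,3,5,7,9,11,13,15,17,19,21,23,25,27,29,31): 0⊕1⊕0⊕1⊕0⊕0⊕1⊕1⊕1⊕1⊕1⊕0⊕0⊕0⊕1⊕1 = 1
s2 (pos 2,3,6,7,10,11,14,15,18,19,22,23,26,27,30,31): 0⊕1⊕0⊕1⊕1⊕0⊕0⊕1⊕0⊕1⊕0⊕0⊕1⊕0⊕1⊕1 = 0
s4 (pos 4,5,6,7,12,13,14,15,20,21,22,23,28,29,30,31): 1⊕0⊕0⊕1⊕1⊕1⊕0⊕1⊕1⊕1⊕0⊕0⊕0⊕1⊕1⊕1 = 0
s8 (pos 8,9,10,11,12,13,14,15,24,25,26,27,28,29,30,31): 0⊕0⊕1⊕0⊕1⊕1⊕0⊕1⊕0⊕0⊕1⊕0⊕0⊕1⊕1⊕1 = 0
s16 (pos 16,17,18,19,20,21,22,23,24,25,26,27,28,29,30,31): 0⊕1⊕0⊕1⊕1⊕1⊕0⊕0⊕0⊕0⊕1⊕0⊕0⊕1⊕1⊕1 = 0
Syndrome s16…s1 = 00001 → error at position 1.

00001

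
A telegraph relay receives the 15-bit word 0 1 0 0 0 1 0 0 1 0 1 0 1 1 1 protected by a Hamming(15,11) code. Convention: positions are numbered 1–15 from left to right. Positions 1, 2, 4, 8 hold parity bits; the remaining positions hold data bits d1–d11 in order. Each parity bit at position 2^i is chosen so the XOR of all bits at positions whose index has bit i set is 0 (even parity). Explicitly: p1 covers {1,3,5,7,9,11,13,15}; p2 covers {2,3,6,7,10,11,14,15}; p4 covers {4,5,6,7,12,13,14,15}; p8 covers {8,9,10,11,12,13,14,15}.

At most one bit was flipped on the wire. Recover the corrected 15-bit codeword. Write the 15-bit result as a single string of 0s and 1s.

s1 (pos 1,3,5,7,9,11,13,15): 0⊕0⊕0⊕0⊕1⊕1⊕1⊕1 = 0
s2 (pos 2,3,6,7,10,11,14,15): 1⊕0⊕1⊕0⊕0⊕1⊕1⊕1 = 1
s4 (pos 4,5,6,7,12,13,14,15): 0⊕0⊕1⊕0⊕0⊕1⊕1⊕1 = 0
s8 (pos 8,9,10,11,12,13,14,15): 0⊕1⊕0⊕1⊕0⊕1⊕1⊕1 = 1
Syndrome s8…s1 = 1010 → error at position 10.
Flip position 10: 010001001010111 → 010001001110111

010001001110111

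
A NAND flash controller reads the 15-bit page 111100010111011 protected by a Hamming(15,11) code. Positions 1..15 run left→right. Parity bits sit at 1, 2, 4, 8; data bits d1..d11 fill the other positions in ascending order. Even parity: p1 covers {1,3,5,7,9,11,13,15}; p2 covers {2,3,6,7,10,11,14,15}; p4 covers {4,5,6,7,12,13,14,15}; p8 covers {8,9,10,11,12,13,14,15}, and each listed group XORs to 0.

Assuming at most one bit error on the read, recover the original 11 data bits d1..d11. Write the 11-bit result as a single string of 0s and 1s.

10000111011

s1 (pos 1,3,5,7,9,11,13,15): 1⊕1⊕0⊕0⊕0⊕1⊕0⊕1 = 0
s2 (pos 2,3,6,7,10,11,14,15): 1⊕1⊕0⊕0⊕1⊕1⊕1⊕1 = 0
s4 (pos 4,5,6,7,12,13,14,15): 1⊕0⊕0⊕0⊕1⊕0⊕1⊕1 = 0
s8 (pos 8,9,10,11,12,13,14,15): 1⊕0⊕1⊕1⊕1⊕0⊕1⊕1 = 0
Syndrome s8…s1 = 0000 → no error.
Read data bits from positions 3,5,6,7,9,10,11,12,13,14,15: 10000111011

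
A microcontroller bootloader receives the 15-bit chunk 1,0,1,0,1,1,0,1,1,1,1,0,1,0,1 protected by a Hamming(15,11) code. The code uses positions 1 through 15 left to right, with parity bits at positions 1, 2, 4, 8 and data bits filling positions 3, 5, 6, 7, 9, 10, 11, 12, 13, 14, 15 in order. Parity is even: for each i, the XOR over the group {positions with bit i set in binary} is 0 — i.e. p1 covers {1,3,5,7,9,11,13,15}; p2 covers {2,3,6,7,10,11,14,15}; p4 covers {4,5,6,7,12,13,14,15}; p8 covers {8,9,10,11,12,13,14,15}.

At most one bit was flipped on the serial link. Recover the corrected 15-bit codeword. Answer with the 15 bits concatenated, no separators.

s1 (pos 1,3,5,7,9,11,13,15): 1⊕1⊕1⊕0⊕1⊕1⊕1⊕1 = 1
s2 (pos 2,3,6,7,10,11,14,15): 0⊕1⊕1⊕0⊕1⊕1⊕0⊕1 = 1
s4 (pos 4,5,6,7,12,13,14,15): 0⊕1⊕1⊕0⊕0⊕1⊕0⊕1 = 0
s8 (pos 8,9,10,11,12,13,14,15): 1⊕1⊕1⊕1⊕0⊕1⊕0⊕1 = 0
Syndrome s8…s1 = 0011 → error at position 3.
Flip position 3: 101011011110101 → 100011011110101

100011011110101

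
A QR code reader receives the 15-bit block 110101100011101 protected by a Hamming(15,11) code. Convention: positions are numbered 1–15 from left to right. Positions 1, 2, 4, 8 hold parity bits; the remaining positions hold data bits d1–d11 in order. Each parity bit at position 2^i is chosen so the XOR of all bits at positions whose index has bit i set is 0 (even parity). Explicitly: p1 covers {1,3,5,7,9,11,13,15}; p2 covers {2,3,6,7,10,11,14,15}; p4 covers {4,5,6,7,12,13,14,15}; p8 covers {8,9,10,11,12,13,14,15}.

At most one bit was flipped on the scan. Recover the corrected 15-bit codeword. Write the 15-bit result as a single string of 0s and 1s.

s1 (pos 1,3,5,7,9,11,13,15): 1⊕0⊕0⊕1⊕0⊕1⊕1⊕1 = 1
s2 (pos 2,3,6,7,10,11,14,15): 1⊕0⊕1⊕1⊕0⊕1⊕0⊕1 = 1
s4 (pos 4,5,6,7,12,13,14,15): 1⊕0⊕1⊕1⊕1⊕1⊕0⊕1 = 0
s8 (pos 8,9,10,11,12,13,14,15): 0⊕0⊕0⊕1⊕1⊕1⊕0⊕1 = 0
Syndrome s8…s1 = 0011 → error at position 3.
Flip position 3: 110101100011101 → 111101100011101

111101100011101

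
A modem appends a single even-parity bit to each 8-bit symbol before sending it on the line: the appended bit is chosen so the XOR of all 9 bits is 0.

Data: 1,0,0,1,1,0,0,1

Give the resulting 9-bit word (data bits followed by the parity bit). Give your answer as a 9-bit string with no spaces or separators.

100110010

XOR of the 8 data bits: 1⊕0⊕0⊕1⊕1⊕0⊕0⊕1 = 0
Parity bit = 0 (so all 9 bits XOR to 0).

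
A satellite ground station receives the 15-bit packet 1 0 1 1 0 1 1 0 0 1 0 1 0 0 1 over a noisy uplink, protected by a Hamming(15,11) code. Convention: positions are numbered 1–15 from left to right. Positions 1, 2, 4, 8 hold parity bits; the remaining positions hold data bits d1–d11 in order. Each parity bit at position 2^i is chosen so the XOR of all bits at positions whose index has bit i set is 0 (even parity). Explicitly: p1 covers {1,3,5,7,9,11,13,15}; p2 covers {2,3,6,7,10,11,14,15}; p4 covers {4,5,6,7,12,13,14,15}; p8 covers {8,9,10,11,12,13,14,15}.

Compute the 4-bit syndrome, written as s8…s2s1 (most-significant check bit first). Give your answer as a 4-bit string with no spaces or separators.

s1 (pos 1,3,5,7,9,11,13,15): 1⊕1⊕0⊕1⊕0⊕0⊕0⊕1 = 0
s2 (pos 2,3,6,7,10,11,14,15): 0⊕1⊕1⊕1⊕1⊕0⊕0⊕1 = 1
s4 (pos 4,5,6,7,12,13,14,15): 1⊕0⊕1⊕1⊕1⊕0⊕0⊕1 = 1
s8 (pos 8,9,10,11,12,13,14,15): 0⊕0⊕1⊕0⊕1⊕0⊕0⊕1 = 1
Syndrome s8…s1 = 1110 → error at position 14.

1110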